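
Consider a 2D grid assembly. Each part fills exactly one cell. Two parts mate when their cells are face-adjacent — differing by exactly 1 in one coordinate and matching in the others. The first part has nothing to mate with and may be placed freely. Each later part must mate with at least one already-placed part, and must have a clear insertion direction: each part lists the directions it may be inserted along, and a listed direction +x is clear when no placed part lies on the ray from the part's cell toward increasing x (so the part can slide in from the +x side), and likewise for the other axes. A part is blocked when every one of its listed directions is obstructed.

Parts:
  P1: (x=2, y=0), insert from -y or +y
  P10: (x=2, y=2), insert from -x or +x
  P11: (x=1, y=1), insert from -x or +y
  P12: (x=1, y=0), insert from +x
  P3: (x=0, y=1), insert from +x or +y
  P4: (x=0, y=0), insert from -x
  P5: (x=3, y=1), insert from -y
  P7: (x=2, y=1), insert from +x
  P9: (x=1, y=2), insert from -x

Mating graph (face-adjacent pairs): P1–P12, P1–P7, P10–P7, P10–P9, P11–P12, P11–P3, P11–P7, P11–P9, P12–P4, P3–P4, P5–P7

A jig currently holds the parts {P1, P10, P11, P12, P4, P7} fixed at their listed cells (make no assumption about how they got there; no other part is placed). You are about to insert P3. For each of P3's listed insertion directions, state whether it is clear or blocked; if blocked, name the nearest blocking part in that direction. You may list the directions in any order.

+x: nearest on ray is P11@(1, 1) ⇒ blocked
+y: ray from P3(0, 1) has no placed part ⇒ clear

+x: blocked by P11; +y: clear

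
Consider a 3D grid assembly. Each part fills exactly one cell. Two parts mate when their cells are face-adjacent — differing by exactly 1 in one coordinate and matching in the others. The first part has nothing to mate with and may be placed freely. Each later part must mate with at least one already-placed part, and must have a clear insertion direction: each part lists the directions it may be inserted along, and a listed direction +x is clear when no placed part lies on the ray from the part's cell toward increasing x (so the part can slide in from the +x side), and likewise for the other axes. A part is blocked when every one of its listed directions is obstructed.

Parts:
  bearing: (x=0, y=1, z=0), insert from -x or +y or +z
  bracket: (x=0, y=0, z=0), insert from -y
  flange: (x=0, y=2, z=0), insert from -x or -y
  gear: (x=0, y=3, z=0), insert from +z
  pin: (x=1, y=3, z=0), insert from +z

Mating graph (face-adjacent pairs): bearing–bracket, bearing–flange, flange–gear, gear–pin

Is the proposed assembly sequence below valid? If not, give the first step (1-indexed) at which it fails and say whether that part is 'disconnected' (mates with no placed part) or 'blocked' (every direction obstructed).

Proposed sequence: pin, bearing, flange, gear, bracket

1. pin@(1, 3, 0) [+z clear] — {pin}
2. bearing@(0, 1, 0) — no placed neighbour ⇒ disconnected

Invalid at step 2 (disconnected)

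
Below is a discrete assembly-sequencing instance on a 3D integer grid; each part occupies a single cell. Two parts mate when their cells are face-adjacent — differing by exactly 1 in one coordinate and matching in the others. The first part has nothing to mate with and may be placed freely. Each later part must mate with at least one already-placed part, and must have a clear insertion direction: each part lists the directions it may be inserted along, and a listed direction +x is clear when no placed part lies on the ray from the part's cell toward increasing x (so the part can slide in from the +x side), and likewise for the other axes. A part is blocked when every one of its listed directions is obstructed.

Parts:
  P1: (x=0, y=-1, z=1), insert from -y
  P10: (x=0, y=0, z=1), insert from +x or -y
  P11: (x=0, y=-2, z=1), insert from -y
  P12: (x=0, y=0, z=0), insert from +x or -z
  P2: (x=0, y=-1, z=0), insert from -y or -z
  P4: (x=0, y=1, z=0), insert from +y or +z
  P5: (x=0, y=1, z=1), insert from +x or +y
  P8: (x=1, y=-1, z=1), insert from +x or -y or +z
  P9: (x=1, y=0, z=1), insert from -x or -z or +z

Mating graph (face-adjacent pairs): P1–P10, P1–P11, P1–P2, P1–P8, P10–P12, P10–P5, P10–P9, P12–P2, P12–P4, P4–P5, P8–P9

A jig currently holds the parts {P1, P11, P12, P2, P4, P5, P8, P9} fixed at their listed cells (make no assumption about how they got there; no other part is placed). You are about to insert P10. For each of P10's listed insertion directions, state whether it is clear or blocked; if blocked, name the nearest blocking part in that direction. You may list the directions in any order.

+x: blocked by P9; -y: blocked by P1

+x: nearest on ray is P9@(1, 0, 1) ⇒ blocked
-y: nearest on ray is P1@(0, -1, 1) ⇒ blocked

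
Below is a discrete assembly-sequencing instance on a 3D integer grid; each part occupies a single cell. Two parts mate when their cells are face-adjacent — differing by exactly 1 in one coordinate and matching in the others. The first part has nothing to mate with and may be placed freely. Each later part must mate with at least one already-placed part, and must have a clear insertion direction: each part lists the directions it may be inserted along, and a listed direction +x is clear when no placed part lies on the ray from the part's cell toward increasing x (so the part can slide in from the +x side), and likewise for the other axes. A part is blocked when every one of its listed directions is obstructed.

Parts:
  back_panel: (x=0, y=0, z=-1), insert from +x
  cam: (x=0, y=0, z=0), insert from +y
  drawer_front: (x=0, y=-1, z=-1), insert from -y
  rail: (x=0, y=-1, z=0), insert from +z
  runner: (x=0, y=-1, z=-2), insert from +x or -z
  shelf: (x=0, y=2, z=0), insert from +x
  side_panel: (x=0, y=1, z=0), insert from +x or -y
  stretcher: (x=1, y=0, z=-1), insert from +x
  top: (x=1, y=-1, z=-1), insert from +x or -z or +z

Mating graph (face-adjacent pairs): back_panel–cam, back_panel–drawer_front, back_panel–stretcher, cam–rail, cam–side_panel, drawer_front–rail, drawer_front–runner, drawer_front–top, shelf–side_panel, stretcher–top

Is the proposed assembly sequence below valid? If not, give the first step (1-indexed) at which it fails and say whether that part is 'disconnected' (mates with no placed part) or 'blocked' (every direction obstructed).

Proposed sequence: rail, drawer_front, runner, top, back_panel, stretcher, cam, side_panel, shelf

Valid

1. rail@(0, -1, 0) [+z clear] — {rail}
2. drawer_front@(0, -1, -1) [-y clear] — {drawer_front, rail}
3. runner@(0, -1, -2) [+x clear] — {drawer_front, rail, runner}
4. top@(1, -1, -1) [+x clear] — {drawer_front, rail, runner, top}
5. back_panel@(0, 0, -1) [+x clear] — {back_panel, drawer_front, rail, runner, top}
6. stretcher@(1, 0, -1) [+x clear] — {back_panel, drawer_front, rail, runner, stretcher, top}
7. cam@(0, 0, 0) [+y clear] — {back_panel, cam, drawer_front, rail, runner, stretcher, top}
8. side_panel@(0, 1, 0) [+x clear] — {back_panel, cam, drawer_front, rail, runner, side_panel, stretcher, top}
9. shelf@(0, 2, 0) [+x clear] — {back_panel, cam, drawer_front, rail, runner, shelf, side_panel, stretcher, top}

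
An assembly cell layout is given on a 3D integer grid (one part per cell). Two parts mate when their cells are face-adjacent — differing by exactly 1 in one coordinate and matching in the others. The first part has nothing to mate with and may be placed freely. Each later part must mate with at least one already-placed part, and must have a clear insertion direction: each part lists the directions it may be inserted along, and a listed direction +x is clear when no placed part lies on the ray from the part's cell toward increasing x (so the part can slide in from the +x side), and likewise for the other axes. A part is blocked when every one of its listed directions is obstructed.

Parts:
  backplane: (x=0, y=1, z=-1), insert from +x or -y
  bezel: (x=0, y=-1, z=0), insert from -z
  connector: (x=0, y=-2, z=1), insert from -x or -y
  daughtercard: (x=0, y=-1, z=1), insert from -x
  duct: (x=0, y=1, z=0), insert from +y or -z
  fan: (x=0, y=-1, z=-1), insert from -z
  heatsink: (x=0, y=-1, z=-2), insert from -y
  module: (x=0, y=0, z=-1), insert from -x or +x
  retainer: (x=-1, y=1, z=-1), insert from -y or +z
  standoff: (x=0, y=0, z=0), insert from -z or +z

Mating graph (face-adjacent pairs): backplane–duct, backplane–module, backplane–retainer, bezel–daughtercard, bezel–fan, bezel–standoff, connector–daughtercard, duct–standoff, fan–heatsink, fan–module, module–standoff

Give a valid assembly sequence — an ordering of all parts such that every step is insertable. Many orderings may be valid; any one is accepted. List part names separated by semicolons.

1. module@(0, 0, -1) [-x clear] — {module}
2. backplane@(0, 1, -1) [+x clear] — {backplane, module}
3. duct@(0, 1, 0) [+y clear] — {backplane, duct, module}
4. retainer@(-1, 1, -1) [-y clear] — {backplane, duct, module, retainer}
5. standoff@(0, 0, 0) [+z clear] — {backplane, duct, module, retainer, standoff}
6. bezel@(0, -1, 0) [-z clear] — {backplane, bezel, duct, module, retainer, standoff}
7. fan@(0, -1, -1) [-z clear] — {backplane, bezel, duct, fan, module, retainer, standoff}
8. heatsink@(0, -1, -2) [-y clear] — {backplane, bezel, duct, fan, heatsink, module, retainer, standoff}
9. daughtercard@(0, -1, 1) [-x clear] — {backplane, bezel, daughtercard, duct, fan, heatsink, module, retainer, standoff}
10. connector@(0, -2, 1) [-x clear] — {backplane, bezel, connector, daughtercard, duct, fan, heatsink, module, retainer, standoff}

module; backplane; duct; retainer; standoff; bezel; fan; heatsink; daughtercard; connector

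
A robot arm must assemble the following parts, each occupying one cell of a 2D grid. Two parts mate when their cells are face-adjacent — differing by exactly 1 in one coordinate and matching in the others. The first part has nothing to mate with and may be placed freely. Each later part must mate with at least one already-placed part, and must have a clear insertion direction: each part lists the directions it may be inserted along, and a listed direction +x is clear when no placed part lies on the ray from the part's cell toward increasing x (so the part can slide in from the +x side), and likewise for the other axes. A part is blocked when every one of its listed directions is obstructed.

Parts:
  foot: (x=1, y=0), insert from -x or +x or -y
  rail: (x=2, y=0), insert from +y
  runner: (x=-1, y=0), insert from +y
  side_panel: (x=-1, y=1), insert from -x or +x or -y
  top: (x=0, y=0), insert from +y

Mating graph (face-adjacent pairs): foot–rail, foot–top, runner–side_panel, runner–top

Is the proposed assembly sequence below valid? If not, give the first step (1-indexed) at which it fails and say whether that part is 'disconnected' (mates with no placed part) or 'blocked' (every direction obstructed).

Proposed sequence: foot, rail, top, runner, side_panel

1. foot@(1, 0) [-x clear] — {foot}
2. rail@(2, 0) [+y clear] — {foot, rail}
3. top@(0, 0) [+y clear] — {foot, rail, top}
4. runner@(-1, 0) [+y clear] — {foot, rail, runner, top}
5. side_panel@(-1, 1) [-x clear] — {foot, rail, runner, side_panel, top}

Valid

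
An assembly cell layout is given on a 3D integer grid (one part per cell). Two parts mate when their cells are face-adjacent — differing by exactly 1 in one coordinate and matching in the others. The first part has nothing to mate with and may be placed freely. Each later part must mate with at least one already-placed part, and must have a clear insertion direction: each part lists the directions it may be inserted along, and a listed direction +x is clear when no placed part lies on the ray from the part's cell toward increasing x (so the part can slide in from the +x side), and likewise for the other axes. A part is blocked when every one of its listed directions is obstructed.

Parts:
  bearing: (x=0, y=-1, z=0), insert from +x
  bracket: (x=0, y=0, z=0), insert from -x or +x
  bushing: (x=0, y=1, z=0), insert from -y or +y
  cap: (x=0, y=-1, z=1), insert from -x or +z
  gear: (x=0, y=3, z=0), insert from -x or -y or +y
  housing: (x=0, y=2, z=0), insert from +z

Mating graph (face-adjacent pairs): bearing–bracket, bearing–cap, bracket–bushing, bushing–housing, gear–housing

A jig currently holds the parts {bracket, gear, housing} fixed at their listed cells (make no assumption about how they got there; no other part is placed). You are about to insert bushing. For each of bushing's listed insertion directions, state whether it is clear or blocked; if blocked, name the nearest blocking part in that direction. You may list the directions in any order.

+y: blocked by housing; -y: blocked by bracket

-y: nearest on ray is bracket@(0, 0, 0) ⇒ blocked
+y: nearest on ray is housing@(0, 2, 0) ⇒ blocked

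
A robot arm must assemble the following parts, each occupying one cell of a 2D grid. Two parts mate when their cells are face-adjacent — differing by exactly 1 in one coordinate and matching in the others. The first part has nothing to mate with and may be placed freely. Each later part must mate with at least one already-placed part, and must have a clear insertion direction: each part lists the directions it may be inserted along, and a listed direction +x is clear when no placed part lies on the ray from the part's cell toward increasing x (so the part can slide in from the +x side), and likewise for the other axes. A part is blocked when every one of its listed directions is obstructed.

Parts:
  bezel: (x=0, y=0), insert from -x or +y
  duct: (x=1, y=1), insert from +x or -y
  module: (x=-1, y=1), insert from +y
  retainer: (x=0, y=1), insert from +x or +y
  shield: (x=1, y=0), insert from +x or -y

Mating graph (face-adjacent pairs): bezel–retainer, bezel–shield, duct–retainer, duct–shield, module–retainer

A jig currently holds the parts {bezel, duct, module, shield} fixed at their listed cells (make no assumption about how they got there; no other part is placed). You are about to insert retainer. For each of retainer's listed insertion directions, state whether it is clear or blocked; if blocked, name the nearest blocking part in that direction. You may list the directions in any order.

+x: blocked by duct; +y: clear

+x: nearest on ray is duct@(1, 1) ⇒ blocked
+y: ray from retainer(0, 1) has no placed part ⇒ clear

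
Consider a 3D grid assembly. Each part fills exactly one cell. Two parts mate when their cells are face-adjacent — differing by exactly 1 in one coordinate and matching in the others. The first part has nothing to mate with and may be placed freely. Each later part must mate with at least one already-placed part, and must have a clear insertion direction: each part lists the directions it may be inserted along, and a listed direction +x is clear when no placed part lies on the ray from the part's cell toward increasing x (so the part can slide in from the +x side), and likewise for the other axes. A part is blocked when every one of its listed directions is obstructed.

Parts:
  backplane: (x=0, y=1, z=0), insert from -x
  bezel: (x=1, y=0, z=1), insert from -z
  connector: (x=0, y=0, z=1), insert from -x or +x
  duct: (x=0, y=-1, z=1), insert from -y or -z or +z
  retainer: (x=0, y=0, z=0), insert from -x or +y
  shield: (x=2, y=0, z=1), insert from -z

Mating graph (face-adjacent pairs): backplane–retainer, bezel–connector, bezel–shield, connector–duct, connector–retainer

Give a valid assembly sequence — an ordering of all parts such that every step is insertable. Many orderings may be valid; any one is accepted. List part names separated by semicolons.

bezel; connector; duct; shield; retainer; backplane

1. bezel@(1, 0, 1) [-z clear] — {bezel}
2. connector@(0, 0, 1) [-x clear] — {bezel, connector}
3. duct@(0, -1, 1) [-y clear] — {bezel, connector, duct}
4. shield@(2, 0, 1) [-z clear] — {bezel, connector, duct, shield}
5. retainer@(0, 0, 0) [-x clear] — {bezel, connector, duct, retainer, shield}
6. backplane@(0, 1, 0) [-x clear] — {backplane, bezel, connector, duct, retainer, shield}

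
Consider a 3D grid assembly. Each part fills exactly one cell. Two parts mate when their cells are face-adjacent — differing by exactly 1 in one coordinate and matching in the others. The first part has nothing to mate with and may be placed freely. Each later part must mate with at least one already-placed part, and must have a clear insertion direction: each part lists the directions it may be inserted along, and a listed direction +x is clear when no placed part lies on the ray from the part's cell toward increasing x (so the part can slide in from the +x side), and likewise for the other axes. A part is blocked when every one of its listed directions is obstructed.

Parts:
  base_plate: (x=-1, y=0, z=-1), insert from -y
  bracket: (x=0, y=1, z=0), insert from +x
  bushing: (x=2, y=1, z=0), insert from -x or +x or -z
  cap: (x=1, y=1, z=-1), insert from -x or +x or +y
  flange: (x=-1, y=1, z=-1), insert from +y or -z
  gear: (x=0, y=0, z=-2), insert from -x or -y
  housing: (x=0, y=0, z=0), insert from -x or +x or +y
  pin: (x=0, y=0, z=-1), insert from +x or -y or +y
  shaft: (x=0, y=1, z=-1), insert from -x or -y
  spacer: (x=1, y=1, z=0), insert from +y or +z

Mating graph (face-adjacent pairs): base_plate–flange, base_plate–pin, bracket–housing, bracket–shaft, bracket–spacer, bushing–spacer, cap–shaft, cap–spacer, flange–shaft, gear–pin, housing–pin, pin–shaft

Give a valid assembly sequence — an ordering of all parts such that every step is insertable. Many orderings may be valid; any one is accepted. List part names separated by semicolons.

1. gear@(0, 0, -2) [-x clear] — {gear}
2. pin@(0, 0, -1) [+x clear] — {gear, pin}
3. housing@(0, 0, 0) [-x clear] — {gear, housing, pin}
4. bracket@(0, 1, 0) [+x clear] — {bracket, gear, housing, pin}
5. shaft@(0, 1, -1) [-x clear] — {bracket, gear, housing, pin, shaft}
6. flange@(-1, 1, -1) [+y clear] — {bracket, flange, gear, housing, pin, shaft}
7. cap@(1, 1, -1) [+x clear] — {bracket, cap, flange, gear, housing, pin, shaft}
8. base_plate@(-1, 0, -1) [-y clear] — {base_plate, bracket, cap, flange, gear, housing, pin, shaft}
9. spacer@(1, 1, 0) [+y clear] — {base_plate, bracket, cap, flange, gear, housing, pin, shaft, spacer}
10. bushing@(2, 1, 0) [+x clear] — {base_plate, bracket, bushing, cap, flange, gear, housing, pin, shaft, spacer}

gear; pin; housing; bracket; shaft; flange; cap; base_plate; spacer; bushing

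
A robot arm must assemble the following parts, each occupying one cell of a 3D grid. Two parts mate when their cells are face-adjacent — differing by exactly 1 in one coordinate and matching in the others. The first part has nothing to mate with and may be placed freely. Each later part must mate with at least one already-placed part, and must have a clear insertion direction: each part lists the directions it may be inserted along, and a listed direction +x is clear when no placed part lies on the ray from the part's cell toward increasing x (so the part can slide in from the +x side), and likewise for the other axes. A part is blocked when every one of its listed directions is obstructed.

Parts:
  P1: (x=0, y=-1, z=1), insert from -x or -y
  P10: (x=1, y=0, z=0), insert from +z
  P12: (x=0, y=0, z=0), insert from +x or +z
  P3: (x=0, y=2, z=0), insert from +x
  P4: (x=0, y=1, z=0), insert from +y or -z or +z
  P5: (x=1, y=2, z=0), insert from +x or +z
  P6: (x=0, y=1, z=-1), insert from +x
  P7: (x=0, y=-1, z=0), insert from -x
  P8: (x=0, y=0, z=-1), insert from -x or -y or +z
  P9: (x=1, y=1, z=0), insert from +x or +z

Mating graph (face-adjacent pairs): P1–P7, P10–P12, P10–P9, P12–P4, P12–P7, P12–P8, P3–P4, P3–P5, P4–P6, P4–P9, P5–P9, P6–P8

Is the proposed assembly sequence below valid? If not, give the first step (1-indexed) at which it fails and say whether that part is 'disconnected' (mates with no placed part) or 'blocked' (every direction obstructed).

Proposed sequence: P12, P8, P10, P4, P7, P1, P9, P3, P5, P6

Valid

1. P12@(0, 0, 0) [+x clear] — {P12}
2. P8@(0, 0, -1) [-x clear] — {P12, P8}
3. P10@(1, 0, 0) [+z clear] — {P10, P12, P8}
4. P4@(0, 1, 0) [+y clear] — {P10, P12, P4, P8}
5. P7@(0, -1, 0) [-x clear] — {P10, P12, P4, P7, P8}
6. P1@(0, -1, 1) [-x clear] — {P1, P10, P12, P4, P7, P8}
7. P9@(1, 1, 0) [+x clear] — {P1, P10, P12, P4, P7, P8, P9}
8. P3@(0, 2, 0) [+x clear] — {P1, P10, P12, P3, P4, P7, P8, P9}
9. P5@(1, 2, 0) [+x clear] — {P1, P10, P12, P3, P4, P5, P7, P8, P9}
10. P6@(0, 1, -1) [+x clear] — {P1, P10, P12, P3, P4, P5, P6, P7, P8, P9}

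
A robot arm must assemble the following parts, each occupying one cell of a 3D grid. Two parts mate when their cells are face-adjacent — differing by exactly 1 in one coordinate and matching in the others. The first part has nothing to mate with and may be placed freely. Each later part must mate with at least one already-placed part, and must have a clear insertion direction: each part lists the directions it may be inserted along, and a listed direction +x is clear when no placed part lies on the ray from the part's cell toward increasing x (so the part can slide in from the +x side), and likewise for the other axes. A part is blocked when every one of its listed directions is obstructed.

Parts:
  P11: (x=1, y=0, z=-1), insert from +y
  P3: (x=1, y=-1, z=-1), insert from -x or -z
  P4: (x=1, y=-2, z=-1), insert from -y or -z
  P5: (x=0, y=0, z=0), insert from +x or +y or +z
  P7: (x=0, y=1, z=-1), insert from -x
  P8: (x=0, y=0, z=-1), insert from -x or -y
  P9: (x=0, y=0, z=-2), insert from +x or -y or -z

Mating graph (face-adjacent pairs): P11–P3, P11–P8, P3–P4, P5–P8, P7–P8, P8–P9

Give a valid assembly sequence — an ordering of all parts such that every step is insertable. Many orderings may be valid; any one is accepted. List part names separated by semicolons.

P3; P4; P11; P8; P9; P5; P7

1. P3@(1, -1, -1) [-x clear] — {P3}
2. P4@(1, -2, -1) [-y clear] — {P3, P4}
3. P11@(1, 0, -1) [+y clear] — {P11, P3, P4}
4. P8@(0, 0, -1) [-x clear] — {P11, P3, P4, P8}
5. P9@(0, 0, -2) [+x clear] — {P11, P3, P4, P8, P9}
6. P5@(0, 0, 0) [+x clear] — {P11, P3, P4, P5, P8, P9}
7. P7@(0, 1, -1) [-x clear] — {P11, P3, P4, P5, P7, P8, P9}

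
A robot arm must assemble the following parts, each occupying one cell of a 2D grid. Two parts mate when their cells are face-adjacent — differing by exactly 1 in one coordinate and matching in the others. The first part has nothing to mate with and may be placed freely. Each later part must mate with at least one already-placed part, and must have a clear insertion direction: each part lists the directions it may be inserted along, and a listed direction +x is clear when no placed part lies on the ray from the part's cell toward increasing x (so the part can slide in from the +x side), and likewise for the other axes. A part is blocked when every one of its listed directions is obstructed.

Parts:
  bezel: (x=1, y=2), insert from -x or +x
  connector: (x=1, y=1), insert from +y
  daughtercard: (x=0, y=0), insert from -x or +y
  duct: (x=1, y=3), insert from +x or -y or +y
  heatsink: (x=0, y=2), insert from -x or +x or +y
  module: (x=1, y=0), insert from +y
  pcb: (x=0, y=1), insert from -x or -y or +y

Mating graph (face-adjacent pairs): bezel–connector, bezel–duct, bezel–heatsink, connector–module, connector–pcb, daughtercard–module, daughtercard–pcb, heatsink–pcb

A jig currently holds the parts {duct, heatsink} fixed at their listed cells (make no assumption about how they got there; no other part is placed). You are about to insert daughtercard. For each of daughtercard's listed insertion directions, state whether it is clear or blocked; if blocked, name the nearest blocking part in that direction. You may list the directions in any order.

-x: ray from daughtercard(0, 0) has no placed part ⇒ clear
+y: nearest on ray is heatsink@(0, 2) ⇒ blocked

+y: blocked by heatsink; -x: clear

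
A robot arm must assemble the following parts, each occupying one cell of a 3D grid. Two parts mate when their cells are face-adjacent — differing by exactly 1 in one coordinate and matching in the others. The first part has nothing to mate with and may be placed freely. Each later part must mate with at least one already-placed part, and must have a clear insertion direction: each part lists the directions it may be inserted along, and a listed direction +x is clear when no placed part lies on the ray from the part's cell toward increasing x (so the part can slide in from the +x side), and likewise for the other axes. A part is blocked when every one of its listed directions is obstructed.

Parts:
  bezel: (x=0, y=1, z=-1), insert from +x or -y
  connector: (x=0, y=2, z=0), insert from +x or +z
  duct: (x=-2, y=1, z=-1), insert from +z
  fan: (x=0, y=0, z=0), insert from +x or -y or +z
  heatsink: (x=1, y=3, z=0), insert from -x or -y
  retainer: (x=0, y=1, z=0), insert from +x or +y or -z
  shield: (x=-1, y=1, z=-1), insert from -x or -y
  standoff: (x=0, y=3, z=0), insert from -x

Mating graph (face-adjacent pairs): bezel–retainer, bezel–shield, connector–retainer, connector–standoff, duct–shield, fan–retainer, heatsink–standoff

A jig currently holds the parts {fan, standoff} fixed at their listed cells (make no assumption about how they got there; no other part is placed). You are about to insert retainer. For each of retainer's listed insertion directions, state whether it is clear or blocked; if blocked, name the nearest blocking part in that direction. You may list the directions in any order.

+x: ray from retainer(0, 1, 0) has no placed part ⇒ clear
+y: nearest on ray is standoff@(0, 3, 0) ⇒ blocked
-z: ray from retainer(0, 1, 0) has no placed part ⇒ clear

+x: clear; +y: blocked by standoff; -z: clear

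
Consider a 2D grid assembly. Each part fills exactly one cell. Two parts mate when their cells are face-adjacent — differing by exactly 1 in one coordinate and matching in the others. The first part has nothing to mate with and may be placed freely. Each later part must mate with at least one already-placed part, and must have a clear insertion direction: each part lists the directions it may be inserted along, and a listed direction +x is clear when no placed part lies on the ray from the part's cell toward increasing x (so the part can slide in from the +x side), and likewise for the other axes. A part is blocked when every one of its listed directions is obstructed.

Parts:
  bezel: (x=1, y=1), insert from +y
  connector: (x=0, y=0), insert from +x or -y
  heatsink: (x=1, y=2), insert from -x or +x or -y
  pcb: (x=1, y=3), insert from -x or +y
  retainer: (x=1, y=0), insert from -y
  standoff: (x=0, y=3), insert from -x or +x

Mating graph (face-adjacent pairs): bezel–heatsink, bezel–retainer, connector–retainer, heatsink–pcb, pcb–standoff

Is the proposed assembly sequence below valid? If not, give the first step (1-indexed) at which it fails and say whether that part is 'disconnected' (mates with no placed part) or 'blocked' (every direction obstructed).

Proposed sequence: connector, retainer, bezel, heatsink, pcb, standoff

1. connector@(0, 0) [+x clear] — {connector}
2. retainer@(1, 0) [-y clear] — {connector, retainer}
3. bezel@(1, 1) [+y clear] — {bezel, connector, retainer}
4. heatsink@(1, 2) [-x clear] — {bezel, connector, heatsink, retainer}
5. pcb@(1, 3) [-x clear] — {bezel, connector, heatsink, pcb, retainer}
6. standoff@(0, 3) [-x clear] — {bezel, connector, heatsink, pcb, retainer, standoff}

Valid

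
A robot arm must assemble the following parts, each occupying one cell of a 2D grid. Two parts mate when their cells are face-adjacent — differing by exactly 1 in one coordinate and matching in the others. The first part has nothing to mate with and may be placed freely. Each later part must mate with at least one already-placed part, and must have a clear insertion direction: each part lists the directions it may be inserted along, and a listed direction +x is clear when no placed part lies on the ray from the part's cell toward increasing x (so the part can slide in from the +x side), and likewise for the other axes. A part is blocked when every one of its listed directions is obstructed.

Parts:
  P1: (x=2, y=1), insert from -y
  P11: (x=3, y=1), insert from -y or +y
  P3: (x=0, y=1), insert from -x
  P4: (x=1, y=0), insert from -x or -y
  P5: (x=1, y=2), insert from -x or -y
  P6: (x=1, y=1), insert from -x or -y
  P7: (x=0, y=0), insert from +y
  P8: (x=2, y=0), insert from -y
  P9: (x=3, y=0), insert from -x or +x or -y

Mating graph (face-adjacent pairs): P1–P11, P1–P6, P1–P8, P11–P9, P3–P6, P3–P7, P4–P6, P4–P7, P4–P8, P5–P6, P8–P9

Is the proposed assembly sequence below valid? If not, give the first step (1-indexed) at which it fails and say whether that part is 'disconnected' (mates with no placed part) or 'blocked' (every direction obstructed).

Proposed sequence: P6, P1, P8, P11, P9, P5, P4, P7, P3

1. P6@(1, 1) [-x clear] — {P6}
2. P1@(2, 1) [-y clear] — {P1, P6}
3. P8@(2, 0) [-y clear] — {P1, P6, P8}
4. P11@(3, 1) [-y clear] — {P1, P11, P6, P8}
5. P9@(3, 0) [+x clear] — {P1, P11, P6, P8, P9}
6. P5@(1, 2) [-x clear] — {P1, P11, P5, P6, P8, P9}
7. P4@(1, 0) [-x clear] — {P1, P11, P4, P5, P6, P8, P9}
8. P7@(0, 0) [+y clear] — {P1, P11, P4, P5, P6, P7, P8, P9}
9. P3@(0, 1) [-x clear] — {P1, P11, P3, P4, P5, P6, P7, P8, P9}

Valid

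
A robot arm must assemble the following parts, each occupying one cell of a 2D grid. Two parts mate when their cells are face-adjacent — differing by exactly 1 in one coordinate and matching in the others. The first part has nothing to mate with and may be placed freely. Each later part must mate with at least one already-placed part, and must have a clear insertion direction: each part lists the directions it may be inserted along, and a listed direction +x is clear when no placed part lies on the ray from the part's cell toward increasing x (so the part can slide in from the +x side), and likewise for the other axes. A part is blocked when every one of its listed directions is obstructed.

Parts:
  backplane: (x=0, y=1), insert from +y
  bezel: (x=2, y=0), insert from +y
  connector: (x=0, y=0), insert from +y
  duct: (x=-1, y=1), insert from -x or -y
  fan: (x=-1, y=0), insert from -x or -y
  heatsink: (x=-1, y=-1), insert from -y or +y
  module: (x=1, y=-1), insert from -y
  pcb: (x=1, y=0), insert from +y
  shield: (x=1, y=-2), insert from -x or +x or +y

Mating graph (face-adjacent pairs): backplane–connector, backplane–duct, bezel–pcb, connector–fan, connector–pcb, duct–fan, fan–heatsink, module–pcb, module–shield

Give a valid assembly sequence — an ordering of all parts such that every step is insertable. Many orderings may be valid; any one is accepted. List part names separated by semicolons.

fan; duct; connector; backplane; pcb; module; shield; bezel; heatsink

1. fan@(-1, 0) [-x clear] — {fan}
2. duct@(-1, 1) [-x clear] — {duct, fan}
3. connector@(0, 0) [+y clear] — {connector, duct, fan}
4. backplane@(0, 1) [+y clear] — {backplane, connector, duct, fan}
5. pcb@(1, 0) [+y clear] — {backplane, connector, duct, fan, pcb}
6. module@(1, -1) [-y clear] — {backplane, connector, duct, fan, module, pcb}
7. shield@(1, -2) [-x clear] — {backplane, connector, duct, fan, module, pcb, shield}
8. bezel@(2, 0) [+y clear] — {backplane, bezel, connector, duct, fan, module, pcb, shield}
9. heatsink@(-1, -1) [-y clear] — {backplane, bezel, connector, duct, fan, heatsink, module, pcb, shield}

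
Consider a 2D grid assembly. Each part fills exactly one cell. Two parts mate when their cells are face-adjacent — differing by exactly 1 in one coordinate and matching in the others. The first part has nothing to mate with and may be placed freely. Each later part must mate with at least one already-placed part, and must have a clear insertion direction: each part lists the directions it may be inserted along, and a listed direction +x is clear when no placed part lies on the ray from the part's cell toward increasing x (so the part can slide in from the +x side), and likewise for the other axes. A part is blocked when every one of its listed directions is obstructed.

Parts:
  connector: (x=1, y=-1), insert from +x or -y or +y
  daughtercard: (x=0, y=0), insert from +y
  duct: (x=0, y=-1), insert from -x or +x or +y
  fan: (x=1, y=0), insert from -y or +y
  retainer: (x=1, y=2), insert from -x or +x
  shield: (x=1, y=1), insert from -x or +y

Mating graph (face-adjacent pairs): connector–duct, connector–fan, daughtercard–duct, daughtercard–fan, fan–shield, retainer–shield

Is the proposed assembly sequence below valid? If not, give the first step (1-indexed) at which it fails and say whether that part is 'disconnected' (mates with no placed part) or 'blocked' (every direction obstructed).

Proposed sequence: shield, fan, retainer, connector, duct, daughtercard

1. shield@(1, 1) [-x clear] — {shield}
2. fan@(1, 0) [-y clear] — {fan, shield}
3. retainer@(1, 2) [-x clear] — {fan, retainer, shield}
4. connector@(1, -1) [+x clear] — {connector, fan, retainer, shield}
5. duct@(0, -1) [-x clear] — {connector, duct, fan, retainer, shield}
6. daughtercard@(0, 0) [+y clear] — {connector, daughtercard, duct, fan, retainer, shield}

Valid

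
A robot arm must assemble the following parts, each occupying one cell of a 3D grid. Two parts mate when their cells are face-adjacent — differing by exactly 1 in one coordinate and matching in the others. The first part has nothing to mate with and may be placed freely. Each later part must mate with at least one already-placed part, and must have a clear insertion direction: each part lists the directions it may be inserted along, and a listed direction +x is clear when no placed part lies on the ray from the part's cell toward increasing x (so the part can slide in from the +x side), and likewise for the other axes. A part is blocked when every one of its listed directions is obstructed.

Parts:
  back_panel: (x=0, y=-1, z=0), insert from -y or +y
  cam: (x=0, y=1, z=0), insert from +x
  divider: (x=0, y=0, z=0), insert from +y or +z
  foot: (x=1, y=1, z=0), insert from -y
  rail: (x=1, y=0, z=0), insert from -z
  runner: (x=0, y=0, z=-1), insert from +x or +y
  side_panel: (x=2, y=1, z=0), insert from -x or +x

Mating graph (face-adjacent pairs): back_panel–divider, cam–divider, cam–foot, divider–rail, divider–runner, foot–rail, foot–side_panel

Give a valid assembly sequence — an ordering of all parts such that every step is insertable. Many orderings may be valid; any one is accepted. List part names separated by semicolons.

runner; divider; cam; foot; side_panel; rail; back_panel

1. runner@(0, 0, -1) [+x clear] — {runner}
2. divider@(0, 0, 0) [+y clear] — {divider, runner}
3. cam@(0, 1, 0) [+x clear] — {cam, divider, runner}
4. foot@(1, 1, 0) [-y clear] — {cam, divider, foot, runner}
5. side_panel@(2, 1, 0) [+x clear] — {cam, divider, foot, runner, side_panel}
6. rail@(1, 0, 0) [-z clear] — {cam, divider, foot, rail, runner, side_panel}
7. back_panel@(0, -1, 0) [-y clear] — {back_panel, cam, divider, foot, rail, runner, side_panel}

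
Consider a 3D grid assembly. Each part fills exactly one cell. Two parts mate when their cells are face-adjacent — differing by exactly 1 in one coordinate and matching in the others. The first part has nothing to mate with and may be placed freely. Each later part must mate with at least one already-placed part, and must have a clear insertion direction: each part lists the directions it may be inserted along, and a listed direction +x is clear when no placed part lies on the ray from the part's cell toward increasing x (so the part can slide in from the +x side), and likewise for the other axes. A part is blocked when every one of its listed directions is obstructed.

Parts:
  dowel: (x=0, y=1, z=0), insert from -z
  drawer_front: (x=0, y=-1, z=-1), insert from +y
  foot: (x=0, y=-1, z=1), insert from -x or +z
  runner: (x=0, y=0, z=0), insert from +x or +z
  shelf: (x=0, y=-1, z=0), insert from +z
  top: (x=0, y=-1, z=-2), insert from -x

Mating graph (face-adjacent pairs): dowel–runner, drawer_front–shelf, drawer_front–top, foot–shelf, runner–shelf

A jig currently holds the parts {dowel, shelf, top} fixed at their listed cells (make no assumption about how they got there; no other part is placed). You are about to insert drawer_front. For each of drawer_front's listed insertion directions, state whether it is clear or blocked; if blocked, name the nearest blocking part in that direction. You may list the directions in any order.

+y: clear

+y: ray from drawer_front(0, -1, -1) has no placed part ⇒ clear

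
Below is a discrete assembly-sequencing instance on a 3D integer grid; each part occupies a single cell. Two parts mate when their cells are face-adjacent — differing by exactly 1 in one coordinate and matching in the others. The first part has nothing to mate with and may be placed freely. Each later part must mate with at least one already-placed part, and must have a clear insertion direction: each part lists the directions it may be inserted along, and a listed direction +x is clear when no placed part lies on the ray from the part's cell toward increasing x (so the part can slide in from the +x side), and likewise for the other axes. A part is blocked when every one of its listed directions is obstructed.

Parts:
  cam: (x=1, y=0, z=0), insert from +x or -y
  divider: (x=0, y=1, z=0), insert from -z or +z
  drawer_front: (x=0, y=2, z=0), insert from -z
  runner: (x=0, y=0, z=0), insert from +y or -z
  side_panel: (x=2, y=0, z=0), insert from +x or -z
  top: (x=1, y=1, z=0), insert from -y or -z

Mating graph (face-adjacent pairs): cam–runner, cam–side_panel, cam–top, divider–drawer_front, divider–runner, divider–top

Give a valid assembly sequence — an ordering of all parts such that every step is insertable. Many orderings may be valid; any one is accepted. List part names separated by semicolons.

1. runner@(0, 0, 0) [+y clear] — {runner}
2. divider@(0, 1, 0) [-z clear] — {divider, runner}
3. drawer_front@(0, 2, 0) [-z clear] — {divider, drawer_front, runner}
4. cam@(1, 0, 0) [+x clear] — {cam, divider, drawer_front, runner}
5. side_panel@(2, 0, 0) [+x clear] — {cam, divider, drawer_front, runner, side_panel}
6. top@(1, 1, 0) [-z clear] — {cam, divider, drawer_front, runner, side_panel, top}

runner; divider; drawer_front; cam; side_panel; top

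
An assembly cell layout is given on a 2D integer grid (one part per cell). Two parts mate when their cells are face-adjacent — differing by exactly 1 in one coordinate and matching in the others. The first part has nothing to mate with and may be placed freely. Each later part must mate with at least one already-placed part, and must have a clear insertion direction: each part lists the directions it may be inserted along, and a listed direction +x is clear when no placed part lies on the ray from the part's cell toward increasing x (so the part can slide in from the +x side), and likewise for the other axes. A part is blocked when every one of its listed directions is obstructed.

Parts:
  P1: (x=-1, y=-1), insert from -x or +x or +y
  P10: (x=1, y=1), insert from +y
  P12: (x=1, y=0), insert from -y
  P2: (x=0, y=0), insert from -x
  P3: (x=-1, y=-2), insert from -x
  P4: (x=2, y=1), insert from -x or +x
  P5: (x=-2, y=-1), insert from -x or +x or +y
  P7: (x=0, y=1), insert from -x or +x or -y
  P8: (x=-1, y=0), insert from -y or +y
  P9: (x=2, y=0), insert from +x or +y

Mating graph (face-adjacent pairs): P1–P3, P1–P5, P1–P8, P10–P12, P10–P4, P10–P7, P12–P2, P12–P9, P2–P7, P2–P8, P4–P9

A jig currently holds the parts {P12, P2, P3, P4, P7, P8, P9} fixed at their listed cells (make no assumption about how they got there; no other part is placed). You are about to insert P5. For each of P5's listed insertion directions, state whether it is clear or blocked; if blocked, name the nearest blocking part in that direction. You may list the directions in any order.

+x: clear; +y: clear; -x: clear

-x: ray from P5(-2, -1) has no placed part ⇒ clear
+x: ray from P5(-2, -1) has no placed part ⇒ clear
+y: ray from P5(-2, -1) has no placed part ⇒ clear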